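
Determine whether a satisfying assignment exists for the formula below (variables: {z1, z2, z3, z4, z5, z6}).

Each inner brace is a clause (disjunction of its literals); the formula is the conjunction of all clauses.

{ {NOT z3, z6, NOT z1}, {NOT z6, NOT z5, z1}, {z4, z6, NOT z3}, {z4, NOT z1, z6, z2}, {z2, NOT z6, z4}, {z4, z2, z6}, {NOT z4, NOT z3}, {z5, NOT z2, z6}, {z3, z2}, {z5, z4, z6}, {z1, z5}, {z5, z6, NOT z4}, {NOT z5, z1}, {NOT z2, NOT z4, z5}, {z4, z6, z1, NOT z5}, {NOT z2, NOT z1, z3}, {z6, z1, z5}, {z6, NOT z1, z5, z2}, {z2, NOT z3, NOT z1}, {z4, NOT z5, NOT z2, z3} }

Case z4 = false:
Case z6 = true:
Unit clause (z2) forces z2 = true.
Case z5 = false:
Unit clause (z1) forces z1 = true.
Unit clause (z3) forces z3 = true.
This assignment satisfies each clause.
A satisfying assignment: z1=true,  z2=true,  z3=true,  z4=false,  z5=false,  z6=true.

Yes, satisfiable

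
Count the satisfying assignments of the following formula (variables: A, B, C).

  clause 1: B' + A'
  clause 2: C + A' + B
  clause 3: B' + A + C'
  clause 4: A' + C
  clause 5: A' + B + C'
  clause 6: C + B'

There are 2^3 = 8 truth assignments over (A, B, C).
Check each against the 6 clauses (columns in the order A, B, C):
  F F F  ✓ satisfies all
  F F T  ✓ satisfies all
  F T F  ✗ fails (C + B')
  F T T  ✗ fails (B' + A + C')
  T F F  ✗ fails (C + A' + B)
  T F T  ✗ fails (A' + B + C')
  T T F  ✗ fails (B' + A')
  T T T  ✗ fails (B' + A')
2 of the 8 rows are models.

2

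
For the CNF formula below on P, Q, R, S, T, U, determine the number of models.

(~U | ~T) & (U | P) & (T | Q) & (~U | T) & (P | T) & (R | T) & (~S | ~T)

6

There are 2^6 = 64 truth assignments over (P, Q, R, S, T, U).
Split on Q. With Q = 1, the clauses containing Q are satisfied and ~Q drops from the rest; 4 of the 2^5 = 32 assignments to the other variables satisfy what remains.
With Q = 0, by the same count on the reduced clause set, 2 assignments work.
Total: 4 + 2 = 6.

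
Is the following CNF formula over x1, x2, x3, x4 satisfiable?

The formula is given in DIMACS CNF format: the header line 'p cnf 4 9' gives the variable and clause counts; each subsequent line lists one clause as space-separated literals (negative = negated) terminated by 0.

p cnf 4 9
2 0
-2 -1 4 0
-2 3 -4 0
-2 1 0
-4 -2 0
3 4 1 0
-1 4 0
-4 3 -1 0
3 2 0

No

The clause (x2) is unit, so x2 = True.
The clause (x1) is unit, so x1 = True.
The clause (x4) is unit, so x4 = True.
But (¬x4) is also a unit clause — contradiction.
No assignment satisfies every clause.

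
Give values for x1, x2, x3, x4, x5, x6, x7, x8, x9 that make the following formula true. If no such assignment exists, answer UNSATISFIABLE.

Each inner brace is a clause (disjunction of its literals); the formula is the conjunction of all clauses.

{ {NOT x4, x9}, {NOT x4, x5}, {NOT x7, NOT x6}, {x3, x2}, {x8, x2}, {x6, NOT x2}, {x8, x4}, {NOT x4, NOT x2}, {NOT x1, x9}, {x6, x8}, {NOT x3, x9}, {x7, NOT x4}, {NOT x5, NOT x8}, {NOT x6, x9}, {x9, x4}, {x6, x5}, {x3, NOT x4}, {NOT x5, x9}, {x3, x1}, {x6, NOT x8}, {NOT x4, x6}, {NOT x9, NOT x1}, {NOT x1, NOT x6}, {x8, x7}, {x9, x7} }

x1=false, x2=false, x3=true, x4=false, x5=false, x6=true, x7=false, x8=true, x9=true

Suppose x4 = false.
The clause (x8) is unit, so x8 = true.
The clause (NOT x5) is unit, so x5 = false.
The clause (x9) is unit, so x9 = true.
The clause (x6) is unit, so x6 = true.
The clause (NOT x7) is unit, so x7 = false.
The clause (NOT x1) is unit, so x1 = false.
The clause (x3) is unit, so x3 = true.
No clause remains; x2 is free.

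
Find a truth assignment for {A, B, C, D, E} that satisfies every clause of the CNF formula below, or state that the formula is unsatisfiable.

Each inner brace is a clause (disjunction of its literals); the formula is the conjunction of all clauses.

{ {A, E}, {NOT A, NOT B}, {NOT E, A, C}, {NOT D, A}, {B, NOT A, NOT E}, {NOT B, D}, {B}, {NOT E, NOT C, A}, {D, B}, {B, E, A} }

From the singleton clause (B), B = true.
From the singleton clause (NOT A), A = false.
From the singleton clause (E), E = true.
From the singleton clause (C), C = true.
That conflicts with the unit clause (NOT C).

UNSATISFIABLE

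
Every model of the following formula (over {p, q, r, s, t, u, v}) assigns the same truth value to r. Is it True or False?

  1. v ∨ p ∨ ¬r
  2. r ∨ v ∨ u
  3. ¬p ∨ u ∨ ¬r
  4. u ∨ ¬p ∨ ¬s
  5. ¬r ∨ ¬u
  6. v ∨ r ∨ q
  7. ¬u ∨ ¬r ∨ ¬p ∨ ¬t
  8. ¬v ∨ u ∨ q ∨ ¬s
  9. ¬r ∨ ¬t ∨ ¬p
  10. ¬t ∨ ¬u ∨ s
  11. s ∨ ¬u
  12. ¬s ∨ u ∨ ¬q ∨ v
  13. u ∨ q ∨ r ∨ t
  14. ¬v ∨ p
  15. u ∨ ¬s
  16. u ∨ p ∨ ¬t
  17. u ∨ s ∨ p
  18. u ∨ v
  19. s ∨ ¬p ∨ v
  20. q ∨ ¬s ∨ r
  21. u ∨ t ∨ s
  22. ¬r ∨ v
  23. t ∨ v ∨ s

False

Suppose r = True.
Unit clause (¬u) forces u = False.
Unit clause (¬p) forces p = False.
Unit clause (v) forces v = True.
Now (¬v) is unsatisfied and unit — conflict.
So every satisfying assignment has r = False.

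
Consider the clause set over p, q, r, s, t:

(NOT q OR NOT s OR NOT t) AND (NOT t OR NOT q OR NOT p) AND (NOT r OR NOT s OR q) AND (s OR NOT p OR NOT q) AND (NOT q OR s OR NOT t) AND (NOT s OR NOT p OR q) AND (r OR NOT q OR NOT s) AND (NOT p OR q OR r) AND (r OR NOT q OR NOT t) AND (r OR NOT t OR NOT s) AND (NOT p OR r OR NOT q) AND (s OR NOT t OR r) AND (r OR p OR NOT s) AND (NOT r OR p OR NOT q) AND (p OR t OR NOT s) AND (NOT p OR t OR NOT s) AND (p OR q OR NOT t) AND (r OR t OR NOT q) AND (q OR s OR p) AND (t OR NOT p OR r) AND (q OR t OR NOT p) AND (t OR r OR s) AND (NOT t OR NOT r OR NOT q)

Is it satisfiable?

Yes

Case q = false:
Case r = true:
From the singleton clause (NOT s), s = false.
From the singleton clause (p), p = true.
From the singleton clause (t), t = true.
Every clause now holds.
A satisfying assignment: p: true,  q: false,  r: true,  s: false,  t: true.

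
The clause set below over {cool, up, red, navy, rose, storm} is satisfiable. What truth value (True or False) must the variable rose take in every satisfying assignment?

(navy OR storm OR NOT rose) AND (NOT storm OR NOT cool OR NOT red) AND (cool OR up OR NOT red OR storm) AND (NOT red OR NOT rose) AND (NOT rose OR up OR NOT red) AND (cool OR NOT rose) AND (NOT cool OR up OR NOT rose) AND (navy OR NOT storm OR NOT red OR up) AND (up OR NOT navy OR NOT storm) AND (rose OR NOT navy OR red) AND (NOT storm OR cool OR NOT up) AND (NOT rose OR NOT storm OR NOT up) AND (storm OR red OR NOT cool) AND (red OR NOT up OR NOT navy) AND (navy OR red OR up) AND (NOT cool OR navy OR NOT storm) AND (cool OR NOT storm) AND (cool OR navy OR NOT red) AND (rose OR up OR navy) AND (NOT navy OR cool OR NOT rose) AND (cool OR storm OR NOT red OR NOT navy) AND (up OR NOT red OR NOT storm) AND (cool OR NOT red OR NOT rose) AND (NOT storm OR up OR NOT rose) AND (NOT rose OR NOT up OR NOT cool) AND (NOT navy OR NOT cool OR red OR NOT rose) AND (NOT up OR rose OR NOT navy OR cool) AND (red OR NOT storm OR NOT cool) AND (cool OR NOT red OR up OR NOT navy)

Suppose rose = true.
(NOT red) alone gives red = false.
(cool) alone gives cool = true.
(up) alone gives up = true.
That conflicts with the unit clause (NOT up).
So every satisfying assignment has rose = False.

False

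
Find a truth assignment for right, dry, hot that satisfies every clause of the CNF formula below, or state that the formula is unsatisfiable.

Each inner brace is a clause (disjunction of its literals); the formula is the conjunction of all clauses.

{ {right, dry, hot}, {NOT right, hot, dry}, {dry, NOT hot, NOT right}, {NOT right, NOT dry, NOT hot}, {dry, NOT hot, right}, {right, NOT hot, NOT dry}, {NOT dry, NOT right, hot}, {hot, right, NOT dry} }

UNSATISFIABLE

Suppose right = true.
Suppose hot = true.
(dry) alone gives dry = true.
But (NOT dry) is also a unit clause — contradiction.
So hot must be the other value — set hot = false.
(dry) alone gives dry = true.
But (NOT dry) is also a unit clause — contradiction.
Neither hot = true nor hot = false works.
So right must be the other value — set right = false.
Suppose dry = true.
(NOT hot) alone gives hot = false.
But (hot) is also a unit clause — contradiction.
So dry must be the other value — set dry = false.
(hot) alone gives hot = true.
But (NOT hot) is also a unit clause — contradiction.
Neither dry = true nor dry = false works.
Neither right = true nor right = false works.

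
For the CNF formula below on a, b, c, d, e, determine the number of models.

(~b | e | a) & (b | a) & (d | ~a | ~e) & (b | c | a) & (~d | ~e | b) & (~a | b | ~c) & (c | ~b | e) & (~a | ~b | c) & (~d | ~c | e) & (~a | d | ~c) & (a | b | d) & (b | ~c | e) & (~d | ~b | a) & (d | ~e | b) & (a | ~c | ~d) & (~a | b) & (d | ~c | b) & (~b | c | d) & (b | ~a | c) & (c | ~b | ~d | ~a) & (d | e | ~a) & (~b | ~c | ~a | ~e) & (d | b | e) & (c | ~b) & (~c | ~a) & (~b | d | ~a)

1

There are 2^5 = 32 truth assignments over (a, b, c, d, e).
Split on a. With a = 1, the clauses containing a are satisfied and ~a drops from the rest; 0 of the 2^4 = 16 assignments to the other variables satisfy what remains.
With a = 0, by the same count on the reduced clause set, 1 assignment works.
Total: 0 + 1 = 1.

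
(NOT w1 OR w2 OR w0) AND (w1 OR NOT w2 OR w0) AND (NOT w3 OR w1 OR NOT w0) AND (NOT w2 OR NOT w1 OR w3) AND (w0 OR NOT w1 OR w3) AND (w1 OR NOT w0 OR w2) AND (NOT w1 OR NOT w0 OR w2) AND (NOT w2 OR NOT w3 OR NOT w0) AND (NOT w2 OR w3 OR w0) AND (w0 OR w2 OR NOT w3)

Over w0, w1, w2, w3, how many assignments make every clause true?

There are 2^4 = 16 truth assignments over (w0, w1, w2, w3).
Check each against the 10 clauses (columns in the order w0, w1, w2, w3):
  F F F F  ✓ satisfies all
  F F F T  ✗ fails (w0 OR w2 OR NOT w3)
  F F T F  ✗ fails (w1 OR NOT w2 OR w0)
  F F T T  ✗ fails (w1 OR NOT w2 OR w0)
  F T F F  ✗ fails (NOT w1 OR w2 OR w0)
  F T F T  ✗ fails (NOT w1 OR w2 OR w0)
  F T T F  ✗ fails (NOT w2 OR NOT w1 OR w3)
  F T T T  ✓ satisfies all
  T F F F  ✗ fails (w1 OR NOT w0 OR w2)
  T F F T  ✗ fails (NOT w3 OR w1 OR NOT w0)
  T F T F  ✓ satisfies all
  T F T T  ✗ fails (NOT w3 OR w1 OR NOT w0)
  T T F F  ✗ fails (NOT w1 OR NOT w0 OR w2)
  T T F T  ✗ fails (NOT w1 OR NOT w0 OR w2)
  T T T F  ✗ fails (NOT w2 OR NOT w1 OR w3)
  T T T T  ✗ fails (NOT w2 OR NOT w3 OR NOT w0)
3 of the 16 rows are models.

3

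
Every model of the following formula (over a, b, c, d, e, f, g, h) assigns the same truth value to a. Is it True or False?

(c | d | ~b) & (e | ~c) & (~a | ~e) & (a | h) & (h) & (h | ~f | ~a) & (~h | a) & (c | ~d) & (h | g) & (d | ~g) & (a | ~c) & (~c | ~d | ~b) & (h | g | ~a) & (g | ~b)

Suppose a = 0.
The clause (h) is unit, so h = 1.
But (~h) is also a unit clause — contradiction.
So every satisfying assignment has a = True.

True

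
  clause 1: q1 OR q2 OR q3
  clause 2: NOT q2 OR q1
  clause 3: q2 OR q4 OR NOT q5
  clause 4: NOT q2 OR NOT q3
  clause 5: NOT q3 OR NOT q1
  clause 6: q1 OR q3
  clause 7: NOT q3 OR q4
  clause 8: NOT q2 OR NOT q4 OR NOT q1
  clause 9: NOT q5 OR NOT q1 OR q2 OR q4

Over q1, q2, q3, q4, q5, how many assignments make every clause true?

There are 2^5 = 32 truth assignments over (q1, q2, q3, q4, q5).
Split on q2. With q2 = true, the clauses containing q2 are satisfied and NOT q2 drops from the rest; 2 of the 2^4 = 16 assignments to the other variables satisfy what remains.
With q2 = false, by the same count on the reduced clause set, 5 assignments work.
(One model: q1=F, q2=F, q3=T, q4=T, q5=F.)
Total: 2 + 5 = 7.

7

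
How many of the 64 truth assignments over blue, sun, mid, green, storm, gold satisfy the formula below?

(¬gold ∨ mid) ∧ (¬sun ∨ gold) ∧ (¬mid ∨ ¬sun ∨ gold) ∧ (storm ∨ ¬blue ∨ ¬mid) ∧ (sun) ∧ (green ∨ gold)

6

There are 2^6 = 64 truth assignments over (blue, sun, mid, green, storm, gold).
Split on sun. With sun = True, the clauses containing sun are satisfied and ¬sun drops from the rest; 6 of the 2^5 = 32 assignments to the other variables satisfy what remains.
With sun = False, by the same count on the reduced clause set, 0 assignments work.
Total: 6 + 0 = 6.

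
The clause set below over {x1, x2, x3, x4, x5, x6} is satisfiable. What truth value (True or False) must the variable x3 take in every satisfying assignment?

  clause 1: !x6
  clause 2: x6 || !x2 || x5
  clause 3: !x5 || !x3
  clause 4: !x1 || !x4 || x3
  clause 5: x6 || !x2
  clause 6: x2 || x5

Suppose x3 = true.
From the singleton clause (!x6), x6 = false.
From the singleton clause (!x5), x5 = false.
From the singleton clause (!x2), x2 = false.
But (x2) is also a unit clause — contradiction.
So every satisfying assignment has x3 = False.

False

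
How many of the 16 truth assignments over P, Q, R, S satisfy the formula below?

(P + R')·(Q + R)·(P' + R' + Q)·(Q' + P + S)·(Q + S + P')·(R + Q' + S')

There are 2^4 = 16 truth assignments over (P, Q, R, S).
Check each against the 6 clauses (columns in the order P, Q, R, S):
  F F F F  ✗ fails (Q + R)
  F F F T  ✗ fails (Q + R)
  F F T F  ✗ fails (P + R')
  F F T T  ✗ fails (P + R')
  F T F F  ✗ fails (Q' + P + S)
  F T F T  ✗ fails (R + Q' + S')
  F T T F  ✗ fails (P + R')
  F T T T  ✗ fails (P + R')
  T F F F  ✗ fails (Q + R)
  T F F T  ✗ fails (Q + R)
  T F T F  ✗ fails (P' + R' + Q)
  T F T T  ✗ fails (P' + R' + Q)
  T T F F  ✓ satisfies all
  T T F T  ✗ fails (R + Q' + S')
  T T T F  ✓ satisfies all
  T T T T  ✓ satisfies all
3 of the 16 rows are models.

3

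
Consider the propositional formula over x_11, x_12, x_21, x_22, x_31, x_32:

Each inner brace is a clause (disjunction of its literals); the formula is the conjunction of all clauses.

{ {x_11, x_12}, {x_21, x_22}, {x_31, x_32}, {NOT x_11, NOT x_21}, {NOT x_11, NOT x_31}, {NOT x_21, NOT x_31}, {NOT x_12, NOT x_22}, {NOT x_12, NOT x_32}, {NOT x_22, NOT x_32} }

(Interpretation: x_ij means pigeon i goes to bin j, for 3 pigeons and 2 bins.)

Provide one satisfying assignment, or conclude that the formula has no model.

Try x_11 = true.
The clause (NOT x_21) is unit, so x_21 = false.
The clause (x_22) is unit, so x_22 = true.
The clause (NOT x_31) is unit, so x_31 = false.
The clause (x_32) is unit, so x_32 = true.
That conflicts with the unit clause (NOT x_32).
That branch fails; take x_11 = false instead.
The clause (x_12) is unit, so x_12 = true.
The clause (NOT x_22) is unit, so x_22 = false.
The clause (x_21) is unit, so x_21 = true.
The clause (NOT x_31) is unit, so x_31 = false.
The clause (x_32) is unit, so x_32 = true.
That conflicts with the unit clause (NOT x_32).
Both values of x_11 lead to a conflict.

UNSATISFIABLE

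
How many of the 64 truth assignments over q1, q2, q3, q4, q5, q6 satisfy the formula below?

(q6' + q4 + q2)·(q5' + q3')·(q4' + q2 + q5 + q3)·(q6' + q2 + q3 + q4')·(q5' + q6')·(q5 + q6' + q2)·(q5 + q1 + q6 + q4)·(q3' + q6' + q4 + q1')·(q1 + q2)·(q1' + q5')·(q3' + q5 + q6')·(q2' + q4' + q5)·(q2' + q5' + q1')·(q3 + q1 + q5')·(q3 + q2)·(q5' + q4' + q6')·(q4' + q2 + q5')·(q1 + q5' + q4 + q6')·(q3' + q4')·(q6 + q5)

There are 2^6 = 64 truth assignments over (q1, q2, q3, q4, q5, q6).
Split on q3. With q3 = 1, the clauses containing q3 are satisfied and q3' drops from the rest; 0 of the 2^5 = 32 assignments to the other variables satisfy what remains.
With q3 = 0, by the same count on the reduced clause set, 2 assignments work.
(One model: q1=F, q2=T, q3=F, q4=F, q5=F, q6=T.)
Total: 0 + 2 = 2.

2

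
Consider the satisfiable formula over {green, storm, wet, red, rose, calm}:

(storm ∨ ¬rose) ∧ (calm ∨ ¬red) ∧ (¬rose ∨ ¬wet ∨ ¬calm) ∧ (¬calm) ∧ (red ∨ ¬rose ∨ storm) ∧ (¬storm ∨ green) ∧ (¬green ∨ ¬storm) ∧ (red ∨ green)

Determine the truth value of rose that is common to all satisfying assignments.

False

Suppose rose = True.
(storm) alone gives storm = True.
(¬calm) alone gives calm = False.
(¬red) alone gives red = False.
(green) alone gives green = True.
But (¬green) is also a unit clause — contradiction.
So every satisfying assignment has rose = False.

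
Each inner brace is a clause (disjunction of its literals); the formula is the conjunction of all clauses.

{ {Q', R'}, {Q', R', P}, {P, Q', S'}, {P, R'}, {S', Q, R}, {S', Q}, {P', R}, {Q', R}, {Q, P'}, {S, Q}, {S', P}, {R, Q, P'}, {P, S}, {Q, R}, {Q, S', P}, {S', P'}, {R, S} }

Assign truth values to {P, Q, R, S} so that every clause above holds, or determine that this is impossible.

UNSATISFIABLE

Try Q = 0.
Unit clause (S') forces S = 0.
That conflicts with the unit clause (S).
That branch fails; take Q = 1 instead.
Unit clause (R') forces R = 0.
That conflicts with the unit clause (R).
Neither Q = 1 nor Q = 0 works.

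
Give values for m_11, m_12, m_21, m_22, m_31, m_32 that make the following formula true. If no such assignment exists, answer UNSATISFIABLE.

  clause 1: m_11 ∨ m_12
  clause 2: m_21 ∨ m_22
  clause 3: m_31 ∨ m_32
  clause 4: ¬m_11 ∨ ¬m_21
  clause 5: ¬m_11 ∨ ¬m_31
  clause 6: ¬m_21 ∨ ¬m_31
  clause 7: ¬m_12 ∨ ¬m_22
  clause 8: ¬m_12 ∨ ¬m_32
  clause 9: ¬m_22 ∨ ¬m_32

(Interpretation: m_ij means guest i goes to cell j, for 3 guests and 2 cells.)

UNSATISFIABLE

Suppose m_11 = True.
(¬m_21) alone gives m_21 = False.
(m_22) alone gives m_22 = True.
(¬m_31) alone gives m_31 = False.
(m_32) alone gives m_32 = True.
Now (¬m_32) is unsatisfied and unit — conflict.
Undo m_11 and try m_11 = False.
(m_12) alone gives m_12 = True.
(¬m_22) alone gives m_22 = False.
(m_21) alone gives m_21 = True.
(¬m_31) alone gives m_31 = False.
(m_32) alone gives m_32 = True.
Now (¬m_32) is unsatisfied and unit — conflict.
Neither m_11 = True nor m_11 = False works.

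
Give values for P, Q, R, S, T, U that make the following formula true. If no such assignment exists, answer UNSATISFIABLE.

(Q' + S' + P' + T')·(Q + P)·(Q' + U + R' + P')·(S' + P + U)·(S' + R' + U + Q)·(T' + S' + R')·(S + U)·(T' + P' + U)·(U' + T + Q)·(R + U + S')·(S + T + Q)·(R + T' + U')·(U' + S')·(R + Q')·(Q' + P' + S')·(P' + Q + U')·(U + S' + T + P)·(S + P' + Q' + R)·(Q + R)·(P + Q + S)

P=1,  Q=1,  R=1,  S=0,  T=0,  U=1

Suppose Q = 1.
From the singleton clause (R), R = 1.
Suppose U = 1.
From the singleton clause (S'), S = 0.
Every clause is now satisfied; P, T are unconstrained.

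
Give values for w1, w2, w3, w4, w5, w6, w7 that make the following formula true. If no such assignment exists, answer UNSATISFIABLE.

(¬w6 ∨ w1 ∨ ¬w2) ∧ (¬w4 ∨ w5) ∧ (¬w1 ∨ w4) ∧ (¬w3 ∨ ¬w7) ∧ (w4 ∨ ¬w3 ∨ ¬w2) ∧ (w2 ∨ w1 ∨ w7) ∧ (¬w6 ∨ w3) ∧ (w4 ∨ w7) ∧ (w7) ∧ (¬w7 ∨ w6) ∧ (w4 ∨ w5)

UNSATISFIABLE

Unit clause (w7) forces w7 = True.
Unit clause (¬w3) forces w3 = False.
Unit clause (¬w6) forces w6 = False.
Now (w6) is unsatisfied and unit — conflict.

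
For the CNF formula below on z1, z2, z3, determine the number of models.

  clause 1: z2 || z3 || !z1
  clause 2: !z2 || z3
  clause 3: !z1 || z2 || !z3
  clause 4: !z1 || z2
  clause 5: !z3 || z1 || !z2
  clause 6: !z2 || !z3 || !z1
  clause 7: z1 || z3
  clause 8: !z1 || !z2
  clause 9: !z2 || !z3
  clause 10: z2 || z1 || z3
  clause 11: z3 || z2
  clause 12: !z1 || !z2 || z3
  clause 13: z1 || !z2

1

There are 2^3 = 8 truth assignments over (z1, z2, z3).
Check each against the 13 clauses (columns in the order z1, z2, z3):
  F F F  ✗ fails (z1 || z3)
  F F T  ✓ satisfies all
  F T F  ✗ fails (!z2 || z3)
  F T T  ✗ fails (!z3 || z1 || !z2)
  T F F  ✗ fails (z2 || z3 || !z1)
  T F T  ✗ fails (!z1 || z2 || !z3)
  T T F  ✗ fails (!z2 || z3)
  T T T  ✗ fails (!z2 || !z3 || !z1)
1 of the 8 rows is a model.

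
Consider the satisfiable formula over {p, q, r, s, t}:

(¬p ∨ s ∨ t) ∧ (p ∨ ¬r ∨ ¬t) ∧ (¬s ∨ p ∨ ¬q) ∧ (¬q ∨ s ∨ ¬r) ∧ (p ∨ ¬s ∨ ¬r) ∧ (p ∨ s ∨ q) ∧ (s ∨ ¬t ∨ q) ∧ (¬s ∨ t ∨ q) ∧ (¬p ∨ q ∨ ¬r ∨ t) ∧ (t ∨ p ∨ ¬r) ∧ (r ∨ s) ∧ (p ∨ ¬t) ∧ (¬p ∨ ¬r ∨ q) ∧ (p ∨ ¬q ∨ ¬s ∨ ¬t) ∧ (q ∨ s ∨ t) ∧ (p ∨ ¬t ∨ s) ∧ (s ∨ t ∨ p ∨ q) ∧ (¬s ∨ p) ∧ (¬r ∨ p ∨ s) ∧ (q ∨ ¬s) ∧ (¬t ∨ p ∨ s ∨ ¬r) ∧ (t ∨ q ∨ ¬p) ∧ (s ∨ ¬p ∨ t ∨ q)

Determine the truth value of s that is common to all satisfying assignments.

Suppose s = False.
Unit clause (r) forces r = True.
Unit clause (¬q) forces q = False.
Unit clause (p) forces p = True.
Now (¬p) is unsatisfied and unit — conflict.
So every satisfying assignment has s = True.

True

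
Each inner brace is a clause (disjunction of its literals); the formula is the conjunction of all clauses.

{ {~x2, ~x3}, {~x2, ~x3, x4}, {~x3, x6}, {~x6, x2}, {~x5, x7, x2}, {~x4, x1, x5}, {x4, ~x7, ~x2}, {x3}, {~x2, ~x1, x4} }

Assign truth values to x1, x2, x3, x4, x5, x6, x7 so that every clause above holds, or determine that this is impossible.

UNSATISFIABLE

Unit clause (x3) forces x3 = 1.
Unit clause (~x2) forces x2 = 0.
Unit clause (x6) forces x6 = 1.
That conflicts with the unit clause (~x6).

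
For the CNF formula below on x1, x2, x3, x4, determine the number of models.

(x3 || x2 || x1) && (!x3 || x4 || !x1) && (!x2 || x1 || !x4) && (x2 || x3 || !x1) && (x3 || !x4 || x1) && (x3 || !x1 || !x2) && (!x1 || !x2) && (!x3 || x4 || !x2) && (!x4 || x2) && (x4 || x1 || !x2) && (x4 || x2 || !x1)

There are 2^4 = 16 truth assignments over (x1, x2, x3, x4).
Split on x2. With x2 = true, the clauses containing x2 are satisfied and !x2 drops from the rest; 0 of the 2^3 = 8 assignments to the other variables satisfy what remains.
With x2 = false, by the same count on the reduced clause set, 1 assignment works.
(One model: x1=F, x2=F, x3=T, x4=F.)
Total: 0 + 1 = 1.

1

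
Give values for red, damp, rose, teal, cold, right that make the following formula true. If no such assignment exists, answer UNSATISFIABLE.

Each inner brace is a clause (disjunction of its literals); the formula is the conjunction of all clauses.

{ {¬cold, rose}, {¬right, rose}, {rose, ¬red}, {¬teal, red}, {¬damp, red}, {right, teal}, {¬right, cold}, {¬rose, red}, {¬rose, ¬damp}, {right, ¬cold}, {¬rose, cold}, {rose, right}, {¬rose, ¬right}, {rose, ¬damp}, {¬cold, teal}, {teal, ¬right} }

UNSATISFIABLE

Branch on cold: set cold = False.
Unit clause (¬right) forces right = False.
Unit clause (teal) forces teal = True.
Unit clause (red) forces red = True.
Unit clause (rose) forces rose = True.
Now (¬rose) is unsatisfied and unit — conflict.
So cold must be the other value — set cold = True.
Unit clause (rose) forces rose = True.
Unit clause (red) forces red = True.
Unit clause (¬damp) forces damp = False.
Unit clause (right) forces right = True.
Now (¬right) is unsatisfied and unit — conflict.
Both values of cold lead to a conflict.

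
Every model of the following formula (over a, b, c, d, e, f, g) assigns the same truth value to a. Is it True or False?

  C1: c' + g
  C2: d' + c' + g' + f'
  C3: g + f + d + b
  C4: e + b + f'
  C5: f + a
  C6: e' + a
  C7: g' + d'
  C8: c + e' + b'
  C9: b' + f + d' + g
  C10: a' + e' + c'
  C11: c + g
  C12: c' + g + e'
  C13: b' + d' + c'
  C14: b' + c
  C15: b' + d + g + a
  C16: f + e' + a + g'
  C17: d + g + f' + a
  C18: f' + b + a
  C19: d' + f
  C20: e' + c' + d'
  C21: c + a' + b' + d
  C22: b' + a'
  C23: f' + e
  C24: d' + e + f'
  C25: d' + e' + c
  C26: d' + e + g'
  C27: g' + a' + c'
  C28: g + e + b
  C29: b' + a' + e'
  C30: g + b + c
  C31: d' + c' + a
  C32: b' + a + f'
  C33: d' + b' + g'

True

Suppose a = 0.
(f) alone gives f = 1.
(e') alone gives e = 0.
Now (e) is unsatisfied and unit — conflict.
So every satisfying assignment has a = True.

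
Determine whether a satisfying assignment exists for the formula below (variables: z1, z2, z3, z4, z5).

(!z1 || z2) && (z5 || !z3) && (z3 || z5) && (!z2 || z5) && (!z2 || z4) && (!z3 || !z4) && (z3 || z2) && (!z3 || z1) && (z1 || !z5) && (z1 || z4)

Satisfiable

Case z1 = true:
(z2) alone gives z2 = true.
(z5) alone gives z5 = true.
(z4) alone gives z4 = true.
(!z3) alone gives z3 = false.
All clauses are satisfied.
A satisfying assignment: z1=true,  z2=true,  z3=false,  z4=true,  z5=true.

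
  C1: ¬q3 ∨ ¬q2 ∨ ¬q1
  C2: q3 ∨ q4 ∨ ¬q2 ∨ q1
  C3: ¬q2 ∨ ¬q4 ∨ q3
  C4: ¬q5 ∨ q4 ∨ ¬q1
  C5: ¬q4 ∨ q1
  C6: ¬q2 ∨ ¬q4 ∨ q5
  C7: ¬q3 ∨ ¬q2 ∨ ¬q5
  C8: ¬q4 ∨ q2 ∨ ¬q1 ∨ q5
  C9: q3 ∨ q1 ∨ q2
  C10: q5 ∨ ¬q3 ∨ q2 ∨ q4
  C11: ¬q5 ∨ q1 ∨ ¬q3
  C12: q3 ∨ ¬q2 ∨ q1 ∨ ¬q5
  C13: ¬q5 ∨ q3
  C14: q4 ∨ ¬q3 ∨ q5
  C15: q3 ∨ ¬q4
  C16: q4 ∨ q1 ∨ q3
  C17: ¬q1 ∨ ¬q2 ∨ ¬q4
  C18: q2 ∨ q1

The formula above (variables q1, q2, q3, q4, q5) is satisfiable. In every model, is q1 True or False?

True

Suppose q1 = False.
Unit clause (¬q4) forces q4 = False.
Unit clause (q3) forces q3 = True.
Unit clause (¬q5) forces q5 = False.
Now (q5) is unsatisfied and unit — conflict.
So every satisfying assignment has q1 = True.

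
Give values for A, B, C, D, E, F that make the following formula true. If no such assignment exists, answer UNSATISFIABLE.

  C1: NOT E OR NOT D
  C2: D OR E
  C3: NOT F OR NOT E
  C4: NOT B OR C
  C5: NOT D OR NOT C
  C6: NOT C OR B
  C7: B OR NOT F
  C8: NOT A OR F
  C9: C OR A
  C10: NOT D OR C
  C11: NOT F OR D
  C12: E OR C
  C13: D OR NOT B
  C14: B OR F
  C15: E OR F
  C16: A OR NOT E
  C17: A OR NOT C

UNSATISFIABLE

Branch on E: set E = false.
From the singleton clause (D), D = true.
From the singleton clause (NOT C), C = false.
That conflicts with the unit clause (C).
So E must be the other value — set E = true.
From the singleton clause (NOT D), D = false.
From the singleton clause (NOT F), F = false.
From the singleton clause (NOT A), A = false.
That conflicts with the unit clause (A).
Both values of E lead to a conflict.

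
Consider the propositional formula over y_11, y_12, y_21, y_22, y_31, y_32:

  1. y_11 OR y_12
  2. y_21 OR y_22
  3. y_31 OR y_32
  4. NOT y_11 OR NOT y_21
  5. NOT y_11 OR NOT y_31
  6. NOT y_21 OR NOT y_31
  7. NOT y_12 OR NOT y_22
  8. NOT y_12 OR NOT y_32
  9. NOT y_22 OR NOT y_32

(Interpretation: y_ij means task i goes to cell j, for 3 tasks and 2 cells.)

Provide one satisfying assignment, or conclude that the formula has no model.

Suppose y_11 = true.
Unit clause (NOT y_21) forces y_21 = false.
Unit clause (y_22) forces y_22 = true.
Unit clause (NOT y_31) forces y_31 = false.
Unit clause (y_32) forces y_32 = true.
But (NOT y_32) is also a unit clause — contradiction.
Undo y_11 and try y_11 = false.
Unit clause (y_12) forces y_12 = true.
Unit clause (NOT y_22) forces y_22 = false.
Unit clause (y_21) forces y_21 = true.
Unit clause (NOT y_31) forces y_31 = false.
Unit clause (y_32) forces y_32 = true.
But (NOT y_32) is also a unit clause — contradiction.
Neither y_11 = true nor y_11 = false works.

UNSATISFIABLE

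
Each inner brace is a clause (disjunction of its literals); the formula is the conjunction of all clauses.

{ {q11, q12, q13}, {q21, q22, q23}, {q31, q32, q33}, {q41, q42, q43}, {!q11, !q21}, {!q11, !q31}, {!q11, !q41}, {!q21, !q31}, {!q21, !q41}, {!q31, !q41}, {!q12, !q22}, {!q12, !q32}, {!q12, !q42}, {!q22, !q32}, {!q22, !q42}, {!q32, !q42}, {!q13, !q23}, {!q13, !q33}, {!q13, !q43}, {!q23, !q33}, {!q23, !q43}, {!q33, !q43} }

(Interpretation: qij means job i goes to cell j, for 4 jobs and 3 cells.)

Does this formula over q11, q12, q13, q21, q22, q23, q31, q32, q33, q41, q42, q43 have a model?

Unsatisfiable

Suppose q11 = false.
Suppose q12 = true.
Unit clause (!q22) forces q22 = false.
Unit clause (!q32) forces q32 = false.
Unit clause (!q42) forces q42 = false.
Suppose q21 = true.
Unit clause (!q31) forces q31 = false.
Unit clause (q33) forces q33 = true.
Unit clause (!q41) forces q41 = false.
Unit clause (q43) forces q43 = true.
That conflicts with the unit clause (!q43).
Undo q21 and try q21 = false.
Unit clause (q23) forces q23 = true.
Unit clause (!q13) forces q13 = false.
Unit clause (!q33) forces q33 = false.
Unit clause (q31) forces q31 = true.
Unit clause (!q41) forces q41 = false.
Unit clause (q43) forces q43 = true.
That conflicts with the unit clause (!q43).
Neither q21 = true nor q21 = false works.
Undo q12 and try q12 = false.
Unit clause (q13) forces q13 = true.
Unit clause (!q23) forces q23 = false.
Unit clause (!q33) forces q33 = false.
Unit clause (!q43) forces q43 = false.
Suppose q21 = true.
Unit clause (!q31) forces q31 = false.
Unit clause (q32) forces q32 = true.
Unit clause (!q41) forces q41 = false.
Unit clause (q42) forces q42 = true.
That conflicts with the unit clause (!q42).
Undo q21 and try q21 = false.
Unit clause (q22) forces q22 = true.
Unit clause (!q32) forces q32 = false.
Unit clause (q31) forces q31 = true.
Unit clause (!q41) forces q41 = false.
Unit clause (q42) forces q42 = true.
That conflicts with the unit clause (!q42).
Neither q21 = true nor q21 = false works.
Neither q12 = true nor q12 = false works.
Undo q11 and try q11 = true.
Unit clause (!q21) forces q21 = false.
Unit clause (!q31) forces q31 = false.
Unit clause (!q41) forces q41 = false.
Suppose q22 = true.
Unit clause (!q12) forces q12 = false.
Unit clause (!q32) forces q32 = false.
Unit clause (q33) forces q33 = true.
Unit clause (!q42) forces q42 = false.
Unit clause (q43) forces q43 = true.
That conflicts with the unit clause (!q43).
Undo q22 and try q22 = false.
Unit clause (q23) forces q23 = true.
Unit clause (!q13) forces q13 = false.
Unit clause (!q33) forces q33 = false.
Unit clause (q32) forces q32 = true.
Unit clause (!q12) forces q12 = false.
Unit clause (!q42) forces q42 = false.
Unit clause (q43) forces q43 = true.
That conflicts with the unit clause (!q43).
Neither q22 = true nor q22 = false works.
Neither q11 = true nor q11 = false works.
No assignment satisfies every clause.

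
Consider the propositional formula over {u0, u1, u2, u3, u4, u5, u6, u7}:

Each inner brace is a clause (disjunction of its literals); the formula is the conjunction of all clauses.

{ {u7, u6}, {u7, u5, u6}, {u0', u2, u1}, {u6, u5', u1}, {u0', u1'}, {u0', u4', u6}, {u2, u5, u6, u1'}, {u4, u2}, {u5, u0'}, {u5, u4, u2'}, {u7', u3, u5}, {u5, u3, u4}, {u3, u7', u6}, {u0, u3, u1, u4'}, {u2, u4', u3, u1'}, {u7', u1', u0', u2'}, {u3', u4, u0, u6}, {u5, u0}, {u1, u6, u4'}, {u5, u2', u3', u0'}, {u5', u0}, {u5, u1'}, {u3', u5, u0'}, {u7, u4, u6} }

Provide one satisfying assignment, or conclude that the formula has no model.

u0: 1; u1: 0; u2: 1; u3: 0; u4: 1; u5: 1; u6: 1; u7: 1

Suppose u7 = 1.
Suppose u0 = 1.
Unit clause (u1') forces u1 = 0.
Unit clause (u2) forces u2 = 1.
Unit clause (u5) forces u5 = 1.
Unit clause (u6) forces u6 = 1.
Every clause is now satisfied; u3, u4 are unconstrained.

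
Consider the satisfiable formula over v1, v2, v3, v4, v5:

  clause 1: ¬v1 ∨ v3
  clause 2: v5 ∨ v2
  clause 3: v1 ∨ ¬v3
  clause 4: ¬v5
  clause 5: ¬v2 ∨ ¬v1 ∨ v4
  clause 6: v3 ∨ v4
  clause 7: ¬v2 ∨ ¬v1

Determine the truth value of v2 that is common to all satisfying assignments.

True

Suppose v2 = False.
Unit clause (v5) forces v5 = True.
That conflicts with the unit clause (¬v5).
So every satisfying assignment has v2 = True.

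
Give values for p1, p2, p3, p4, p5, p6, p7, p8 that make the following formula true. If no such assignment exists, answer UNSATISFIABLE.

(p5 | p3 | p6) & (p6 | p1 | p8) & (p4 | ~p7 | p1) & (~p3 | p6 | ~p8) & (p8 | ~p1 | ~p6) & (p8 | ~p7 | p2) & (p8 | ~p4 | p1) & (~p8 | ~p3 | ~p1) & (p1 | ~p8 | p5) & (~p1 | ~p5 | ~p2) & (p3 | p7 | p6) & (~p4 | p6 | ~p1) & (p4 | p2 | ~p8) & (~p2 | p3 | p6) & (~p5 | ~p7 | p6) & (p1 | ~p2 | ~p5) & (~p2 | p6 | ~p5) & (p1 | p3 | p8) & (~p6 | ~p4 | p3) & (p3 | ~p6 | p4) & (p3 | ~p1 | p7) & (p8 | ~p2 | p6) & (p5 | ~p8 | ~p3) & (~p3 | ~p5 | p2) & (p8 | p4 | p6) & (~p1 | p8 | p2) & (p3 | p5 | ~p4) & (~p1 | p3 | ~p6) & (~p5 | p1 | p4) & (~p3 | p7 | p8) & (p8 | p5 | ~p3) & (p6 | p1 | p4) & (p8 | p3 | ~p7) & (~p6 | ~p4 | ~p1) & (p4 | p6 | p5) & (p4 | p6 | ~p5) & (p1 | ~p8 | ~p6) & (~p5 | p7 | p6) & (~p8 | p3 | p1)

Branch on p5: set p5 = 1.
Branch on p1: set p1 = 0.
From the singleton clause (~p2), p2 = 0.
From the singleton clause (~p3), p3 = 0.
From the singleton clause (p8), p8 = 1.
But (~p8) is also a unit clause — contradiction.
That branch fails; take p1 = 1 instead.
From the singleton clause (~p2), p2 = 0.
From the singleton clause (~p3), p3 = 0.
From the singleton clause (p7), p7 = 1.
From the singleton clause (p8), p8 = 1.
From the singleton clause (p4), p4 = 1.
From the singleton clause (p6), p6 = 1.
But (~p6) is also a unit clause — contradiction.
Both values of p1 lead to a conflict.
That branch fails; take p5 = 0 instead.
Branch on p3: set p3 = 1.
From the singleton clause (~p8), p8 = 0.
But (p8) is also a unit clause — contradiction.
That branch fails; take p3 = 0 instead.
From the singleton clause (p6), p6 = 1.
From the singleton clause (~p4), p4 = 0.
But (p4) is also a unit clause — contradiction.
Both values of p3 lead to a conflict.
Both values of p5 lead to a conflict.

UNSATISFIABLE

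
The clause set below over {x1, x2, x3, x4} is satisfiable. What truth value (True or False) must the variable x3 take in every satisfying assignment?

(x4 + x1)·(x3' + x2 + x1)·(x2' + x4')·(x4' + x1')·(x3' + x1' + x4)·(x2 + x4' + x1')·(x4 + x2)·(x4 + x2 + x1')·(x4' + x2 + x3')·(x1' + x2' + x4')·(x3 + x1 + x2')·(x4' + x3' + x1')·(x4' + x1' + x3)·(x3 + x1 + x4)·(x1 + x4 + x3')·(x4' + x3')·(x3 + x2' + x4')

False

Suppose x3 = 1.
The clause (x4') is unit, so x4 = 0.
The clause (x1) is unit, so x1 = 1.
But (x1') is also a unit clause — contradiction.
So every satisfying assignment has x3 = False.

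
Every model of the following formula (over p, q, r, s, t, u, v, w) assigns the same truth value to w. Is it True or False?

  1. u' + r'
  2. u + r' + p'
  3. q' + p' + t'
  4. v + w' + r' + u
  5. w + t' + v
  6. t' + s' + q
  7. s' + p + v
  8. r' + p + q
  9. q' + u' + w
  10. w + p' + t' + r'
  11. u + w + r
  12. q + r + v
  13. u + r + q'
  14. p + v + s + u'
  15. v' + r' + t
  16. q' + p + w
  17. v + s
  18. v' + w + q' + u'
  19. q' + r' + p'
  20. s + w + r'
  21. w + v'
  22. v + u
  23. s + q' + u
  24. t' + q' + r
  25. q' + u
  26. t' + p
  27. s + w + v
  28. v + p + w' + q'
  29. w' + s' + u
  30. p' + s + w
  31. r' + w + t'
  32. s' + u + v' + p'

Suppose w = 0.
Unit clause (v') forces v = 0.
Unit clause (t') forces t = 0.
Unit clause (s) forces s = 1.
Unit clause (p) forces p = 1.
Unit clause (u) forces u = 1.
Unit clause (r') forces r = 0.
Unit clause (q') forces q = 0.
That conflicts with the unit clause (q).
So every satisfying assignment has w = True.

True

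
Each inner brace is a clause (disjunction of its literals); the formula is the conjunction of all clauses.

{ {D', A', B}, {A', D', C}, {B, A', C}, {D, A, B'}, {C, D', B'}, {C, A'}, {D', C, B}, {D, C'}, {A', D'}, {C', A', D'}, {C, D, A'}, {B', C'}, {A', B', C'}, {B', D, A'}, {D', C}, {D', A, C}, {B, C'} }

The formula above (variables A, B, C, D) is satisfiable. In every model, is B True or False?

False

Suppose B = 1.
From the singleton clause (C'), C = 0.
From the singleton clause (D'), D = 0.
From the singleton clause (A), A = 1.
But (A') is also a unit clause — contradiction.
So every satisfying assignment has B = False.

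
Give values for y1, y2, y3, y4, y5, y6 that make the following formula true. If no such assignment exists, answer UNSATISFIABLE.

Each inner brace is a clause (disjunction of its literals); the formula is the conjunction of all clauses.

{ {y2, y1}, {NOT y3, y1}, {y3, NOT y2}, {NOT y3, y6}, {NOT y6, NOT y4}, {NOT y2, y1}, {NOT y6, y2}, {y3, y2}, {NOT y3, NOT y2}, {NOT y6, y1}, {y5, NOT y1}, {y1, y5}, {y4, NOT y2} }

UNSATISFIABLE

Branch on y2: set y2 = true.
(y3) alone gives y3 = true.
But (NOT y3) is also a unit clause — contradiction.
Backtrack on y2: now try y2 = false.
(y1) alone gives y1 = true.
(NOT y6) alone gives y6 = false.
(NOT y3) alone gives y3 = false.
But (y3) is also a unit clause — contradiction.
Both values of y2 lead to a conflict.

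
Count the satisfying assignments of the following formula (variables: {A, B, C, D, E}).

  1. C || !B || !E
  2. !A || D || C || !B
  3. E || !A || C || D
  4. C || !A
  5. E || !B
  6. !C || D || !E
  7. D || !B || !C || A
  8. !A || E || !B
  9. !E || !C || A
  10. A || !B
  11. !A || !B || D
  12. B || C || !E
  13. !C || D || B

There are 2^5 = 32 truth assignments over (A, B, C, D, E).
Split on A. With A = true, the clauses containing A are satisfied and !A drops from the rest; 3 of the 2^4 = 16 assignments to the other variables satisfy what remains.
With A = false, by the same count on the reduced clause set, 3 assignments work.
(One model: A=F, B=F, C=F, D=F, E=F.)
Total: 3 + 3 = 6.

6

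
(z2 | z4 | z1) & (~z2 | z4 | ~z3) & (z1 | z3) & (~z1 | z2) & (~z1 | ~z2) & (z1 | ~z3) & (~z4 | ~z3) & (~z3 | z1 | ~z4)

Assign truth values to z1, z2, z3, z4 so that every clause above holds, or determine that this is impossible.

UNSATISFIABLE

Try z1 = 1.
The clause (z2) is unit, so z2 = 1.
Now (~z2) is unsatisfied and unit — conflict.
Backtrack on z1: now try z1 = 0.
The clause (z3) is unit, so z3 = 1.
Now (~z3) is unsatisfied and unit — conflict.
Either choice for z1 ends in contradiction.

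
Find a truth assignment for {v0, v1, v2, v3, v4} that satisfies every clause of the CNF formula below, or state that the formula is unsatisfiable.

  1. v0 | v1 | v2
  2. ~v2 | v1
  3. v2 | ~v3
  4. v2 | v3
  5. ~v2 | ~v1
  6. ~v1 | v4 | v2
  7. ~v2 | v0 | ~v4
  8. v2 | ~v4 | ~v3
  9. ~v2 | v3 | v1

UNSATISFIABLE

Suppose v2 = 0.
From the singleton clause (~v3), v3 = 0.
But (v3) is also a unit clause — contradiction.
Undo v2 and try v2 = 1.
From the singleton clause (v1), v1 = 1.
But (~v1) is also a unit clause — contradiction.
Neither v2 = 1 nor v2 = 0 works.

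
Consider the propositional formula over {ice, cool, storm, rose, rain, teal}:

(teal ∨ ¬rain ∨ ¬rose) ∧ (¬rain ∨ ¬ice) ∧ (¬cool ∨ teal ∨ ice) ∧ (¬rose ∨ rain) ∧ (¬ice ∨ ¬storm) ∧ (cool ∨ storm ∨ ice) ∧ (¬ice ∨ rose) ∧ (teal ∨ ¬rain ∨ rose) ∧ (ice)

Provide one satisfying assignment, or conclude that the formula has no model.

The clause (ice) is unit, so ice = True.
The clause (¬rain) is unit, so rain = False.
The clause (¬rose) is unit, so rose = False.
Now (rose) is unsatisfied and unit — conflict.

UNSATISFIABLE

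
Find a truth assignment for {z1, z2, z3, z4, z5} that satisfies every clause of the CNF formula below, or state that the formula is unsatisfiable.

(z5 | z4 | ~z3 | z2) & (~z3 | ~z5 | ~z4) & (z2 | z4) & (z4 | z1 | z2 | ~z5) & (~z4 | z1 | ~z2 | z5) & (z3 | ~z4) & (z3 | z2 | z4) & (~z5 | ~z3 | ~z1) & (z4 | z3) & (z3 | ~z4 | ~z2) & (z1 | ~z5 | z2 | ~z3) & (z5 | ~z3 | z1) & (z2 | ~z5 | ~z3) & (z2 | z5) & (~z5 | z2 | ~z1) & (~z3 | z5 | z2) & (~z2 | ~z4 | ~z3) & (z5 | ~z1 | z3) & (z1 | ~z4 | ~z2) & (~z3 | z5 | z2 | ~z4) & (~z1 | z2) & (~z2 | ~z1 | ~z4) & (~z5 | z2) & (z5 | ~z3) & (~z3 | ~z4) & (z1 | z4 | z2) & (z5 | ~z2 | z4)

Case z2 = 1:
Case z3 = 1:
(~z4) alone gives z4 = 0.
(z5) alone gives z5 = 1.
(~z1) alone gives z1 = 0.
All clauses are satisfied.

z1 ↦ 0, z2 ↦ 1, z3 ↦ 1, z4 ↦ 0, z5 ↦ 1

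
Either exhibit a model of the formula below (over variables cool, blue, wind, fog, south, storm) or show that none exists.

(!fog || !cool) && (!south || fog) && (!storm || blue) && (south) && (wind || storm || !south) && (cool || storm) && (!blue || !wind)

cool: false, blue: true, wind: false, fog: true, south: true, storm: true

(south) alone gives south = true.
(fog) alone gives fog = true.
(!cool) alone gives cool = false.
(storm) alone gives storm = true.
(blue) alone gives blue = true.
(!wind) alone gives wind = false.
All clauses are satisfied.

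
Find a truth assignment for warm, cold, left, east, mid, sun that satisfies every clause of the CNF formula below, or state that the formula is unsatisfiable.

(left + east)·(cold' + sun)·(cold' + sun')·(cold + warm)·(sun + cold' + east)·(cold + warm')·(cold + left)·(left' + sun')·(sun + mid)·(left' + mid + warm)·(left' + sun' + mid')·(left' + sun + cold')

Suppose left = 1.
The clause (sun') is unit, so sun = 0.
The clause (cold') is unit, so cold = 0.
The clause (warm) is unit, so warm = 1.
Now (warm') is unsatisfied and unit — conflict.
Undo left and try left = 0.
The clause (east) is unit, so east = 1.
The clause (cold) is unit, so cold = 1.
The clause (sun) is unit, so sun = 1.
Now (sun') is unsatisfied and unit — conflict.
Either choice for left ends in contradiction.

UNSATISFIABLE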